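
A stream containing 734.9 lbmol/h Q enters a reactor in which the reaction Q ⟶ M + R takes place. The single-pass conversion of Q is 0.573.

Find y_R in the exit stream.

0.364

Q reacted = 0.573 × 734.9 = 421.1 lbmol/h; ν_Q = −1, so ξ = 421.1/1 = 421.1 lbmol/h.
Outlet amounts (n = n₀ + ν ξ):
  Q: 734.9 − 1(421.1) = 313.8
  M: 0 + 1(421.1) = 421.1
  R: 0 + 1(421.1) = 421.1
Total out = 1156 lbmol/h; y_R = 421.1 / 1156 = 0.3643.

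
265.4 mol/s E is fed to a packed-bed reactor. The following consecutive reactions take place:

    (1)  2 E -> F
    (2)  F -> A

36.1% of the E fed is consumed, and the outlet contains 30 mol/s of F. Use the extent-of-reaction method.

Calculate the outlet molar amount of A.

Conversion of E: E consumed = 2ξ₁ = 0.361 × 265.4 → ξ₁ = 47.9 mol/s.
F balance: n_F = 0 + 1ξ₁ − 1ξ₂ = 30 → ξ₂ = (1·47.9 − 30)/1 = 17.9 mol/s.
Outlet amounts (n = n₀ + Σ ν·ξ):
  E: 265.4 − 2(47.9) = 169.6
  F: 0 + 1(47.9) − 1(17.9) = 30
  A: 0 + 1(17.9) = 17.9

17.9 mol/s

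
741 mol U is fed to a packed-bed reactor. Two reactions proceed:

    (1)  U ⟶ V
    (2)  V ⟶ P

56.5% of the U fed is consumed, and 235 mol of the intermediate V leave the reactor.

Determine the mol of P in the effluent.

184 mol

Conversion of U: U consumed = 1ξ₁ = 0.565 × 741 → ξ₁ = 418.7 mol.
V balance: n_V = 0 + 1ξ₁ − 1ξ₂ = 235 → ξ₂ = (1·418.7 − 235)/1 = 183.7 mol.
Outlet amounts (n = n₀ + Σ ν·ξ):
  U: 741 − 1(418.7) = 322.3
  V: 0 + 1(418.7) − 1(183.7) = 235
  P: 0 + 1(183.7) = 183.7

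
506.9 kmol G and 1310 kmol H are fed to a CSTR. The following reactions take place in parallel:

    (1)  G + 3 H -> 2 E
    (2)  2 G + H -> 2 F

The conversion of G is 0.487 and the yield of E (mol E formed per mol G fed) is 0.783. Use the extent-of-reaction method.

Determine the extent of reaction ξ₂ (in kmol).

ξ₂ = 24.2 kmol

Yield of E: 2ξ₁ / 506.9 = 0.783 → ξ₁ = 198.5 kmol.
Conversion of G: 1ξ₁ + 2ξ₂ = 0.487 × 506.9 = 246.9 → ξ₂ = 24.2 kmol.
Outlet amounts (n = n₀ + Σ ν·ξ):
  G: 506.9 − 1(198.5) − 2(24.2) = 260
  H: 1310 − 3(198.5) − 1(24.2) = 690.4
  E: 0 + 2(198.5) = 396.9
  F: 0 + 2(24.2) = 48.41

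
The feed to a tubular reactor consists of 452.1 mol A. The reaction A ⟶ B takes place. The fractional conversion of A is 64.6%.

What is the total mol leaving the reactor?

A reacted = 0.646 × 452.1 = 292.1 mol; ν_A = −1, so ξ = 292.1/1 = 292.1 mol.
Outlet amounts (n = n₀ + ν ξ):
  A: 452.1 − 1(292.1) = 160
  B: 0 + 1(292.1) = 292.1
Total out = 160 + 292.1 = 452.1 mol.

452 mol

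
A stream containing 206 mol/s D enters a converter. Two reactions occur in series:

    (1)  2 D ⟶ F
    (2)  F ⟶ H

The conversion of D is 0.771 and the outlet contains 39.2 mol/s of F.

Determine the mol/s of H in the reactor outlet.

40.2 mol/s

Conversion of D: D consumed = 2ξ₁ = 0.771 × 206 → ξ₁ = 79.41 mol/s.
F balance: n_F = 0 + 1ξ₁ − 1ξ₂ = 39.2 → ξ₂ = (1·79.41 − 39.2)/1 = 40.21 mol/s.
Outlet amounts (n = n₀ + Σ ν·ξ):
  D: 206 − 2(79.41) = 47.17
  F: 0 + 1(79.41) − 1(40.21) = 39.2
  H: 0 + 1(40.21) = 40.21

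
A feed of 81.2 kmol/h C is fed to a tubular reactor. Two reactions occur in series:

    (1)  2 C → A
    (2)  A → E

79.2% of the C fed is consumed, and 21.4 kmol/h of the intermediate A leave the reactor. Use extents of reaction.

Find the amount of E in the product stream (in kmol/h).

10.8 kmol/h

Conversion of C: C consumed = 2ξ₁ = 0.792 × 81.2 → ξ₁ = 32.16 kmol/h.
A balance: n_A = 0 + 1ξ₁ − 1ξ₂ = 21.4 → ξ₂ = (1·32.16 − 21.4)/1 = 10.76 kmol/h.
Outlet amounts (n = n₀ + Σ ν·ξ):
  C: 81.2 − 2(32.16) = 16.89
  A: 0 + 1(32.16) − 1(10.76) = 21.4
  E: 0 + 1(10.76) = 10.76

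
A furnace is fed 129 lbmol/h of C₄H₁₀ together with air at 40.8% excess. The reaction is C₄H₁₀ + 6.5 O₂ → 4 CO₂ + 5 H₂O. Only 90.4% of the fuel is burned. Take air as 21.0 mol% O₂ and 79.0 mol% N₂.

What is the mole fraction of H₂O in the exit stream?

Stoichiometric O₂ = 6.5 × 129 = 838.5 lbmol/h; O₂ fed = 838.5 × 1.408 = 1181 lbmol/h.
N₂ fed = 1181 × 79/21 = 4441 lbmol/h.
Fuel reacted = 0.904 × 129 → ξ = 116.6 lbmol/h.
Outlet (n = n₀ + ν ξ):
  C₄H₁₀: 129 − 1(116.6) = 12.38
  O₂: 1181 − 6.5(116.6) = 422.6
  N₂: 4441 (inert)
  CO₂: 0 + 4(116.6) = 466.5
  H₂O: 0 + 5(116.6) = 583.1
Total out = 5926 lbmol/h; y_H₂O = 583.1 / 5926 = 0.0984.

0.0984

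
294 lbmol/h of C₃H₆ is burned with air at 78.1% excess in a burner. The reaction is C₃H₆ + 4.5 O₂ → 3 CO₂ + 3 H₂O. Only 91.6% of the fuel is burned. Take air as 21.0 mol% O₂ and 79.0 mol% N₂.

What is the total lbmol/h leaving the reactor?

11600 lbmol/h

Stoichiometric O₂ = 4.5 × 294 = 1323 lbmol/h; O₂ fed = 1323 × 1.781 = 2356 lbmol/h.
N₂ fed = 2356 × 79/21 = 8864 lbmol/h.
Fuel reacted = 0.916 × 294 → ξ = 269.3 lbmol/h.
Outlet (n = n₀ + ν ξ):
  C₃H₆: 294 − 1(269.3) = 24.7
  O₂: 2356 − 4.5(269.3) = 1144
  N₂: 8864 (inert)
  CO₂: 0 + 3(269.3) = 807.9
  H₂O: 0 + 3(269.3) = 807.9
Total out = 24.7 + 1144 + 8864 + 807.9 + 807.9 = 11650 lbmol/h.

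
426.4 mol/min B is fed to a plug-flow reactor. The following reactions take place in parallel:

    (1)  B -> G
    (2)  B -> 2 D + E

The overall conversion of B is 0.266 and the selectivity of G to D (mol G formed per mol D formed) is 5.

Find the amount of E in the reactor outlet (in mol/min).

Conversion of B: B consumed = 0.266 × 426.4 = 113.4 mol/min = 1ξ₁ + 1ξ₂.
Selectivity: 1ξ₁ / (2ξ₂) = 5 → ξ₁ = 10 ξ₂.
Substitute: (1·10 + 1) ξ₂ = 113.4 → ξ₂ = 10.31 mol/min, ξ₁ = 103.1 mol/min.
Outlet amounts (n = n₀ + Σ ν·ξ):
  B: 426.4 − 1(103.1) − 1(10.31) = 313
  G: 0 + 1(103.1) = 103.1
  D: 0 + 2(10.31) = 20.62
  E: 0 + 1(10.31) = 10.31

10.3 mol/min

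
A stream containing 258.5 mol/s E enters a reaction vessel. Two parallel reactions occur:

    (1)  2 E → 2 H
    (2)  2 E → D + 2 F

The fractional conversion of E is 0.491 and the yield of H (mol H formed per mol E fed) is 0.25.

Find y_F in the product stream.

Yield of H: 2ξ₁ / 258.5 = 0.25 → ξ₁ = 32.31 mol/s.
Conversion of E: 2ξ₁ + 2ξ₂ = 0.491 × 258.5 = 126.9 → ξ₂ = 31.15 mol/s.
Outlet amounts (n = n₀ + Σ ν·ξ):
  E: 258.5 − 2(32.31) − 2(31.15) = 131.6
  H: 0 + 2(32.31) = 64.62
  D: 0 + 1(31.15) = 31.15
  F: 0 + 2(31.15) = 62.3
Total out = 289.6 mol/s; y_F = 62.3 / 289.6 = 0.2151.

0.215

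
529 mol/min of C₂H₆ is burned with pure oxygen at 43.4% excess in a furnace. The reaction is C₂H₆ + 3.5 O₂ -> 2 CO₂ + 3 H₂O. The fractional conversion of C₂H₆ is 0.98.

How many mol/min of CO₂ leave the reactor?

1040 mol/min

Stoichiometric O₂ = 3.5 × 529 = 1852 mol/min; O₂ fed = 1852 × 1.434 = 2655 mol/min.
Fuel reacted = 0.98 × 529 → ξ = 518.4 mol/min.
Outlet (n = n₀ + ν ξ):
  C₂H₆: 529 − 1(518.4) = 10.58
  O₂: 2655 − 3.5(518.4) = 840.6
  CO₂: 0 + 2(518.4) = 1037
  H₂O: 0 + 3(518.4) = 1555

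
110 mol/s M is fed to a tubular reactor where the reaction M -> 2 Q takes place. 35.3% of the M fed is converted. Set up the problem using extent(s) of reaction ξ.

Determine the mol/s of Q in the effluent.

77.7 mol/s

M reacted = 0.353 × 110 = 38.83 mol/s; ν_M = −1, so ξ = 38.83/1 = 38.83 mol/s.
Outlet amounts (n = n₀ + ν ξ):
  M: 110 − 1(38.83) = 71.17
  Q: 0 + 2(38.83) = 77.66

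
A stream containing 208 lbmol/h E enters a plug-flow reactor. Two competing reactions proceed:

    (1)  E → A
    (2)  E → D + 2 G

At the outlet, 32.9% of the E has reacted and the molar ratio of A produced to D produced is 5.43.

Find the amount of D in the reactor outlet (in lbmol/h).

Conversion of E: E consumed = 0.329 × 208 = 68.43 lbmol/h = 1ξ₁ + 1ξ₂.
Selectivity: 1ξ₁ / (1ξ₂) = 5.43 → ξ₁ = 5.43 ξ₂.
Substitute: (1·5.43 + 1) ξ₂ = 68.43 → ξ₂ = 10.64 lbmol/h, ξ₁ = 57.79 lbmol/h.
Outlet amounts (n = n₀ + Σ ν·ξ):
  E: 208 − 1(57.79) − 1(10.64) = 139.6
  A: 0 + 1(57.79) = 57.79
  D: 0 + 1(10.64) = 10.64
  G: 0 + 2(10.64) = 21.29

10.6 lbmol/h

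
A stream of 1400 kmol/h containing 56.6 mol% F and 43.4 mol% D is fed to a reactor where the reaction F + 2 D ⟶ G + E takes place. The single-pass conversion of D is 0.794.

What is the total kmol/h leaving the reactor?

1160 kmol/h

D reacted = 0.794 × 607.6 = 482.4 kmol/h; ν_D = −2, so ξ = 482.4/2 = 241.2 kmol/h.
Outlet amounts (n = n₀ + ν ξ):
  F: 792.4 − 1(241.2) = 551.2
  D: 607.6 − 2(241.2) = 125.2
  G: 0 + 1(241.2) = 241.2
  E: 0 + 1(241.2) = 241.2
Total out = 551.2 + 125.2 + 241.2 + 241.2 = 1159 kmol/h.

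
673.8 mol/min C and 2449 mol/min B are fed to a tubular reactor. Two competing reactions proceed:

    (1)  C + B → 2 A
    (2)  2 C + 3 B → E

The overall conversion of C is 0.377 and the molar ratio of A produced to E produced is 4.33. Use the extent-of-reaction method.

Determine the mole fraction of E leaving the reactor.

0.0212

Conversion of C: C consumed = 0.377 × 673.8 = 254 mol/min = 1ξ₁ + 2ξ₂.
Selectivity: 2ξ₁ / (1ξ₂) = 4.33 → ξ₁ = 2.165 ξ₂.
Substitute: (1·2.165 + 2) ξ₂ = 254 → ξ₂ = 60.99 mol/min, ξ₁ = 132 mol/min.
Outlet amounts (n = n₀ + Σ ν·ξ):
  C: 673.8 − 1(132) − 2(60.99) = 419.8
  B: 2449 − 1(132) − 3(60.99) = 2134
  A: 0 + 2(132) = 264.1
  E: 0 + 1(60.99) = 60.99
Total out = 2879 mol/min; y_E = 60.99 / 2879 = 0.02119.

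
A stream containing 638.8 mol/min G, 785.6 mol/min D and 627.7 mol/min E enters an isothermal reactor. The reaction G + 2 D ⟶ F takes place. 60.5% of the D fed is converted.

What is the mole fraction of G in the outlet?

D reacted = 0.605 × 785.6 = 475.3 mol/min; ν_D = −2, so ξ = 475.3/2 = 237.6 mol/min.
Outlet amounts (n = n₀ + ν ξ):
  G: 638.8 − 1(237.6) = 401.2
  D: 785.6 − 2(237.6) = 310.3
  F: 0 + 1(237.6) = 237.6
  E: 627.7 (inert)
Total out = 1577 mol/min; y_G = 401.2 / 1577 = 0.2544.

0.254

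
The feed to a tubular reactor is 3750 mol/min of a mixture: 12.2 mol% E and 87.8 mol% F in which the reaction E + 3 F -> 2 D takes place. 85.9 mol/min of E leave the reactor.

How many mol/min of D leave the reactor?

743 mol/min

For E: n = n₀ − 1ξ → 85.9 = 457.5 − 1ξ, giving ξ = 371.6 mol/min.
Outlet amounts (n = n₀ + ν ξ):
  E: 457.5 − 1(371.6) = 85.9
  F: 3292 − 3(371.6) = 2178
  D: 0 + 2(371.6) = 743.2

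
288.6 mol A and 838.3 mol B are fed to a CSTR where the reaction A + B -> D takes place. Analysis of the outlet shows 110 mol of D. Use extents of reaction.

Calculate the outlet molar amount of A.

179 mol

For D: n = n₀ + 1ξ → 110 = 0 + 1ξ, giving ξ = 110 mol.
Outlet amounts (n = n₀ + ν ξ):
  A: 288.6 − 1(110) = 178.6
  B: 838.3 − 1(110) = 728.3
  D: 0 + 1(110) = 110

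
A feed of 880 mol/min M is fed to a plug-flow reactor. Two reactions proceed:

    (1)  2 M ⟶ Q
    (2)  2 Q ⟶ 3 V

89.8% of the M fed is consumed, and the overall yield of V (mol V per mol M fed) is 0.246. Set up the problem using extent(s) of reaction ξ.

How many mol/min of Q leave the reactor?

Conversion of M: M consumed = 2ξ₁ = 0.898 × 880 → ξ₁ = 395.1 mol/min.
Yield of V: 3ξ₂ / 880 = 0.246 → ξ₂ = 72.16 mol/min.
Outlet amounts (n = n₀ + Σ ν·ξ):
  M: 880 − 2(395.1) = 89.76
  Q: 0 + 1(395.1) − 2(72.16) = 250.8
  V: 0 + 3(72.16) = 216.5

251 mol/min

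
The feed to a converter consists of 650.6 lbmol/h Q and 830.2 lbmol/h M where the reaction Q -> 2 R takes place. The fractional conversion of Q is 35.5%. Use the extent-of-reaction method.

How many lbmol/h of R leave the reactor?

462 lbmol/h

Q reacted = 0.355 × 650.6 = 231 lbmol/h; ν_Q = −1, so ξ = 231/1 = 231 lbmol/h.
Outlet amounts (n = n₀ + ν ξ):
  Q: 650.6 − 1(231) = 419.6
  R: 0 + 2(231) = 461.9
  M: 830.2 (inert)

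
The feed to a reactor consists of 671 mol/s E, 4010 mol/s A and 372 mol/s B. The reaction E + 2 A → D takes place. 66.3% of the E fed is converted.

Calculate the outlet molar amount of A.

3120 mol/s

E reacted = 0.663 × 671 = 444.9 mol/s; ν_E = −1, so ξ = 444.9/1 = 444.9 mol/s.
Outlet amounts (n = n₀ + ν ξ):
  E: 671 − 1(444.9) = 226.1
  A: 4010 − 2(444.9) = 3120
  D: 0 + 1(444.9) = 444.9
  B: 372 (inert)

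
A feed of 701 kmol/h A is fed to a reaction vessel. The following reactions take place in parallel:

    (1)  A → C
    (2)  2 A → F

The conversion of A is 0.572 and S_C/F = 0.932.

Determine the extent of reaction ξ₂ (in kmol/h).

Conversion of A: A consumed = 0.572 × 701 = 401 kmol/h = 1ξ₁ + 2ξ₂.
Selectivity: 1ξ₁ / (1ξ₂) = 0.932 → ξ₁ = 0.932 ξ₂.
Substitute: (1·0.932 + 2) ξ₂ = 401 → ξ₂ = 136.8 kmol/h, ξ₁ = 127.5 kmol/h.
Outlet amounts (n = n₀ + Σ ν·ξ):
  A: 701 − 1(127.5) − 2(136.8) = 300
  C: 0 + 1(127.5) = 127.5
  F: 0 + 1(136.8) = 136.8

ξ₂ = 137 kmol/h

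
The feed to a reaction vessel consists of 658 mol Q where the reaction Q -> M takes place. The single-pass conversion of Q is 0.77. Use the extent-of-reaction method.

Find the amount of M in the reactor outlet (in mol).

507 mol

Q reacted = 0.77 × 658 = 506.7 mol; ν_Q = −1, so ξ = 506.7/1 = 506.7 mol.
Outlet amounts (n = n₀ + ν ξ):
  Q: 658 − 1(506.7) = 151.3
  M: 0 + 1(506.7) = 506.7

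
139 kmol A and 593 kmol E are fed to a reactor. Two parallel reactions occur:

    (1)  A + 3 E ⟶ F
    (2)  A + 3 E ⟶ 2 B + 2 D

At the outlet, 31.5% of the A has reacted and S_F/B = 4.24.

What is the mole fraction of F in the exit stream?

Conversion of A: A consumed = 0.315 × 139 = 43.79 kmol = 1ξ₁ + 1ξ₂.
Selectivity: 1ξ₁ / (2ξ₂) = 4.24 → ξ₁ = 8.48 ξ₂.
Substitute: (1·8.48 + 1) ξ₂ = 43.79 → ξ₂ = 4.619 kmol, ξ₁ = 39.17 kmol.
Outlet amounts (n = n₀ + Σ ν·ξ):
  A: 139 − 1(39.17) − 1(4.619) = 95.22
  E: 593 − 3(39.17) − 3(4.619) = 461.6
  F: 0 + 1(39.17) = 39.17
  B: 0 + 2(4.619) = 9.237
  D: 0 + 2(4.619) = 9.237
Total out = 614.5 kmol; y_F = 39.17 / 614.5 = 0.06374.

0.0637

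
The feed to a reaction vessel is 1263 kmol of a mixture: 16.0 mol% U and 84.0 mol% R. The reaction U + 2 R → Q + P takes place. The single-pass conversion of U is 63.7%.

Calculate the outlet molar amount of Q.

129 kmol

U reacted = 0.637 × 202.1 = 128.7 kmol; ν_U = −1, so ξ = 128.7/1 = 128.7 kmol.
Outlet amounts (n = n₀ + ν ξ):
  U: 202.1 − 1(128.7) = 73.36
  R: 1061 − 2(128.7) = 803.5
  Q: 0 + 1(128.7) = 128.7
  P: 0 + 1(128.7) = 128.7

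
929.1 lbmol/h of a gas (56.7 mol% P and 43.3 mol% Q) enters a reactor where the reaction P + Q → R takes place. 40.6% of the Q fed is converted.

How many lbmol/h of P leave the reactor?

Q reacted = 0.406 × 402.3 = 163.3 lbmol/h; ν_Q = −1, so ξ = 163.3/1 = 163.3 lbmol/h.
Outlet amounts (n = n₀ + ν ξ):
  P: 526.8 − 1(163.3) = 363.5
  Q: 402.3 − 1(163.3) = 239
  R: 0 + 1(163.3) = 163.3

363 lbmol/h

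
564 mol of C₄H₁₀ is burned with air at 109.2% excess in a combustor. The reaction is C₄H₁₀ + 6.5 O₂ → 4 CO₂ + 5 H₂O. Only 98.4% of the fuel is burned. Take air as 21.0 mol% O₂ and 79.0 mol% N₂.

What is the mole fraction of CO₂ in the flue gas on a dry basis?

0.0632

Stoichiometric O₂ = 6.5 × 564 = 3666 mol; O₂ fed = 3666 × 2.092 = 7669 mol.
N₂ fed = 7669 × 79/21 = 28850 mol.
Fuel reacted = 0.984 × 564 → ξ = 555 mol.
Outlet (n = n₀ + ν ξ):
  C₄H₁₀: 564 − 1(555) = 9.024
  O₂: 7669 − 6.5(555) = 4062
  N₂: 28850 (inert)
  CO₂: 0 + 4(555) = 2220
  H₂O: 0 + 5(555) = 2775
Dry total = 35140 mol; y_CO₂ (dry) = 2220 / 35140 = 0.06317.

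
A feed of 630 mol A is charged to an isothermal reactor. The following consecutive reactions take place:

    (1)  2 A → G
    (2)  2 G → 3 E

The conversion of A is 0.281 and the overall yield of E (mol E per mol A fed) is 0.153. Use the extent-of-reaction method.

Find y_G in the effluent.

Conversion of A: A consumed = 2ξ₁ = 0.281 × 630 → ξ₁ = 88.52 mol.
Yield of E: 3ξ₂ / 630 = 0.153 → ξ₂ = 32.13 mol.
Outlet amounts (n = n₀ + Σ ν·ξ):
  A: 630 − 2(88.52) = 453
  G: 0 + 1(88.52) − 2(32.13) = 24.26
  E: 0 + 3(32.13) = 96.39
Total out = 573.6 mol; y_G = 24.26 / 573.6 = 0.04228.

0.0423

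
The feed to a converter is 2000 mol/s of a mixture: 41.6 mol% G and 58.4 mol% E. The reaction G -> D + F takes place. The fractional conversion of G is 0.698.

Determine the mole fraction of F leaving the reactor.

0.225

G reacted = 0.698 × 832 = 580.7 mol/s; ν_G = −1, so ξ = 580.7/1 = 580.7 mol/s.
Outlet amounts (n = n₀ + ν ξ):
  G: 832 − 1(580.7) = 251.3
  D: 0 + 1(580.7) = 580.7
  F: 0 + 1(580.7) = 580.7
  E: 1168 (inert)
Total out = 2581 mol/s; y_F = 580.7 / 2581 = 0.225.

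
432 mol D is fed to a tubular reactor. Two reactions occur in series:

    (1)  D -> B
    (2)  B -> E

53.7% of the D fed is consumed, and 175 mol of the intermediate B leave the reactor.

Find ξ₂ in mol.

ξ₂ = 57 mol

Conversion of D: D consumed = 1ξ₁ = 0.537 × 432 → ξ₁ = 232 mol.
B balance: n_B = 0 + 1ξ₁ − 1ξ₂ = 175 → ξ₂ = (1·232 − 175)/1 = 56.98 mol.
Outlet amounts (n = n₀ + Σ ν·ξ):
  D: 432 − 1(232) = 200
  B: 0 + 1(232) − 1(56.98) = 175
  E: 0 + 1(56.98) = 56.98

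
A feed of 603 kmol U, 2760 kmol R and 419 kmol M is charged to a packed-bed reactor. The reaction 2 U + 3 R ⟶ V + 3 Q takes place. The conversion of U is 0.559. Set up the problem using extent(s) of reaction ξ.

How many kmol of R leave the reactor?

2250 kmol

U reacted = 0.559 × 603 = 337.1 kmol; ν_U = −2, so ξ = 337.1/2 = 168.5 kmol.
Outlet amounts (n = n₀ + ν ξ):
  U: 603 − 2(168.5) = 265.9
  R: 2760 − 3(168.5) = 2254
  V: 0 + 1(168.5) = 168.5
  Q: 0 + 3(168.5) = 505.6
  M: 419 (inert)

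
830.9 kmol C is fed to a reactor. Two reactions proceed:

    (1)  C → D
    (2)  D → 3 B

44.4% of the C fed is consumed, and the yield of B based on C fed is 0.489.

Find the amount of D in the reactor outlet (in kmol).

Conversion of C: C consumed = 1ξ₁ = 0.444 × 830.9 → ξ₁ = 368.9 kmol.
Yield of B: 3ξ₂ / 830.9 = 0.489 → ξ₂ = 135.4 kmol.
Outlet amounts (n = n₀ + Σ ν·ξ):
  C: 830.9 − 1(368.9) = 462
  D: 0 + 1(368.9) − 1(135.4) = 233.5
  B: 0 + 3(135.4) = 406.3

233 kmol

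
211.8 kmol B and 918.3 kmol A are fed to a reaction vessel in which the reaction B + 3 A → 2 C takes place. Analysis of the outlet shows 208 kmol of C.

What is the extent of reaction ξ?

For C: n = n₀ + 2ξ → 208 = 0 + 2ξ, giving ξ = 104 kmol.
Outlet amounts (n = n₀ + ν ξ):
  B: 211.8 − 1(104) = 107.8
  A: 918.3 − 3(104) = 606.3
  C: 0 + 2(104) = 208

ξ = 104 kmol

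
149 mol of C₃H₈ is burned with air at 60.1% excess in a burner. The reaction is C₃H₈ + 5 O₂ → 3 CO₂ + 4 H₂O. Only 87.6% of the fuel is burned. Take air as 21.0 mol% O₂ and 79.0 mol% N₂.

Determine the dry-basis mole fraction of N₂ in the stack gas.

Stoichiometric O₂ = 5 × 149 = 745 mol; O₂ fed = 745 × 1.601 = 1193 mol.
N₂ fed = 1193 × 79/21 = 4487 mol.
Fuel reacted = 0.876 × 149 → ξ = 130.5 mol.
Outlet (n = n₀ + ν ξ):
  C₃H₈: 149 − 1(130.5) = 18.48
  O₂: 1193 − 5(130.5) = 540.1
  N₂: 4487 (inert)
  CO₂: 0 + 3(130.5) = 391.6
  H₂O: 0 + 4(130.5) = 522.1
Dry total = 5437 mol; y_N₂ (dry) = 4487 / 5437 = 0.8252.

0.825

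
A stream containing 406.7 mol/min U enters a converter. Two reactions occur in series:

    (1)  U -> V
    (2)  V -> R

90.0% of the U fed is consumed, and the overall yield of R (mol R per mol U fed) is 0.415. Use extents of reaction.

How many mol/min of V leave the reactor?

Conversion of U: U consumed = 1ξ₁ = 0.9 × 406.7 → ξ₁ = 366 mol/min.
Yield of R: 1ξ₂ / 406.7 = 0.415 → ξ₂ = 168.8 mol/min.
Outlet amounts (n = n₀ + Σ ν·ξ):
  U: 406.7 − 1(366) = 40.67
  V: 0 + 1(366) − 1(168.8) = 197.2
  R: 0 + 1(168.8) = 168.8

197 mol/min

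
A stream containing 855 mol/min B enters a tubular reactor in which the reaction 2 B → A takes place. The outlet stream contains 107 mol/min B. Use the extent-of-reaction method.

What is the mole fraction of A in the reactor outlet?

0.778

For B: n = n₀ − 2ξ → 107 = 855 − 2ξ, giving ξ = 374 mol/min.
Outlet amounts (n = n₀ + ν ξ):
  B: 855 − 2(374) = 107
  A: 0 + 1(374) = 374
Total out = 481 mol/min; y_A = 374 / 481 = 0.7775.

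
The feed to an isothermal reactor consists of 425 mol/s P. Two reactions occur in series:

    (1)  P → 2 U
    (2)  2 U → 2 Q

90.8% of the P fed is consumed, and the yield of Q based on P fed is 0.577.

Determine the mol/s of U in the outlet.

Conversion of P: P consumed = 1ξ₁ = 0.908 × 425 → ξ₁ = 385.9 mol/s.
Yield of Q: 2ξ₂ / 425 = 0.577 → ξ₂ = 122.6 mol/s.
Outlet amounts (n = n₀ + Σ ν·ξ):
  P: 425 − 1(385.9) = 39.1
  U: 0 + 2(385.9) − 2(122.6) = 526.6
  Q: 0 + 2(122.6) = 245.2

527 mol/s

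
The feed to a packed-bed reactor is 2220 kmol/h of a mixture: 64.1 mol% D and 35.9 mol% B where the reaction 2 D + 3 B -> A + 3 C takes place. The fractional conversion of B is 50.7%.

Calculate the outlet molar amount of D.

B reacted = 0.507 × 797 = 404.1 kmol/h; ν_B = −3, so ξ = 404.1/3 = 134.7 kmol/h.
Outlet amounts (n = n₀ + ν ξ):
  D: 1423 − 2(134.7) = 1154
  B: 797 − 3(134.7) = 392.9
  A: 0 + 1(134.7) = 134.7
  C: 0 + 3(134.7) = 404.1

1150 kmol/h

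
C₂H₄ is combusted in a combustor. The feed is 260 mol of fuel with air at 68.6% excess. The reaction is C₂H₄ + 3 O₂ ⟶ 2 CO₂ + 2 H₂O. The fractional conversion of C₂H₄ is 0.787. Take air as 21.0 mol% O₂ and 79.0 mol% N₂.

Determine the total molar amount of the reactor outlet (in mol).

Stoichiometric O₂ = 3 × 260 = 780 mol; O₂ fed = 780 × 1.686 = 1315 mol.
N₂ fed = 1315 × 79/21 = 4947 mol.
Fuel reacted = 0.787 × 260 → ξ = 204.6 mol.
Outlet (n = n₀ + ν ξ):
  C₂H₄: 260 − 1(204.6) = 55.38
  O₂: 1315 − 3(204.6) = 701.2
  N₂: 4947 (inert)
  CO₂: 0 + 2(204.6) = 409.2
  H₂O: 0 + 2(204.6) = 409.2
Total out = 55.38 + 701.2 + 4947 + 409.2 + 409.2 = 6522 mol.

6520 mol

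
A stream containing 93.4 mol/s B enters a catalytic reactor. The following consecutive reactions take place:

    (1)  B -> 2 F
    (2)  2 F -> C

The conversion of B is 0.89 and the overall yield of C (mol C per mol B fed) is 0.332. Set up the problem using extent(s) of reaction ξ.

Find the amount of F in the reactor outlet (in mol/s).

104 mol/s

Conversion of B: B consumed = 1ξ₁ = 0.89 × 93.4 → ξ₁ = 83.13 mol/s.
Yield of C: 1ξ₂ / 93.4 = 0.332 → ξ₂ = 31.01 mol/s.
Outlet amounts (n = n₀ + Σ ν·ξ):
  B: 93.4 − 1(83.13) = 10.27
  F: 0 + 2(83.13) − 2(31.01) = 104.2
  C: 0 + 1(31.01) = 31.01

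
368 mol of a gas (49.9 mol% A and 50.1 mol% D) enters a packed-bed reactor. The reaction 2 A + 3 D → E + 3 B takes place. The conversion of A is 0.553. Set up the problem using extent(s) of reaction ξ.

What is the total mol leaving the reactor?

317 mol

A reacted = 0.553 × 183.6 = 101.5 mol; ν_A = −2, so ξ = 101.5/2 = 50.77 mol.
Outlet amounts (n = n₀ + ν ξ):
  A: 183.6 − 2(50.77) = 82.08
  D: 184.4 − 3(50.77) = 32.05
  E: 0 + 1(50.77) = 50.77
  B: 0 + 3(50.77) = 152.3
Total out = 82.08 + 32.05 + 50.77 + 152.3 = 317.2 mol.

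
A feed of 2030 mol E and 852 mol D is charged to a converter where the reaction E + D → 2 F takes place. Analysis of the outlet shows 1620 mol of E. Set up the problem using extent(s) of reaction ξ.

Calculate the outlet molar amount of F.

820 mol

For E: n = n₀ − 1ξ → 1620 = 2030 − 1ξ, giving ξ = 410 mol.
Outlet amounts (n = n₀ + ν ξ):
  E: 2030 − 1(410) = 1620
  D: 852 − 1(410) = 442
  F: 0 + 2(410) = 820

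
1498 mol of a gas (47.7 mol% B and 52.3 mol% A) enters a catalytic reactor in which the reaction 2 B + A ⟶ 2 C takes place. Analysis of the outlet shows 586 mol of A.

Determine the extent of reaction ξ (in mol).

ξ = 197 mol

For A: n = n₀ − 1ξ → 586 = 783.5 − 1ξ, giving ξ = 197.5 mol.
Outlet amounts (n = n₀ + ν ξ):
  B: 714.5 − 2(197.5) = 319.6
  A: 783.5 − 1(197.5) = 586
  C: 0 + 2(197.5) = 394.9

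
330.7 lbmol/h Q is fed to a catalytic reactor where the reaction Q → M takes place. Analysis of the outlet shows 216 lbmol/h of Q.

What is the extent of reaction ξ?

ξ = 115 lbmol/h

For Q: n = n₀ − 1ξ → 216 = 330.7 − 1ξ, giving ξ = 114.7 lbmol/h.
Outlet amounts (n = n₀ + ν ξ):
  Q: 330.7 − 1(114.7) = 216
  M: 0 + 1(114.7) = 114.7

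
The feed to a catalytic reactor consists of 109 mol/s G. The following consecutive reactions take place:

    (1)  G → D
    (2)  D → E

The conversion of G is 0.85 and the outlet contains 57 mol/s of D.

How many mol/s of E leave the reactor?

35.6 mol/s

Conversion of G: G consumed = 1ξ₁ = 0.85 × 109 → ξ₁ = 92.65 mol/s.
D balance: n_D = 0 + 1ξ₁ − 1ξ₂ = 57 → ξ₂ = (1·92.65 − 57)/1 = 35.65 mol/s.
Outlet amounts (n = n₀ + Σ ν·ξ):
  G: 109 − 1(92.65) = 16.35
  D: 0 + 1(92.65) − 1(35.65) = 57
  E: 0 + 1(35.65) = 35.65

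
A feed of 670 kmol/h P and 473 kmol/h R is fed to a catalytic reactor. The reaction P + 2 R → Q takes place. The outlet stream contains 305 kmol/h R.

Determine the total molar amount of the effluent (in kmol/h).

For R: n = n₀ − 2ξ → 305 = 473 − 2ξ, giving ξ = 84 kmol/h.
Outlet amounts (n = n₀ + ν ξ):
  P: 670 − 1(84) = 586
  R: 473 − 2(84) = 305
  Q: 0 + 1(84) = 84
Total out = 586 + 305 + 84 = 975 kmol/h.

975 kmol/h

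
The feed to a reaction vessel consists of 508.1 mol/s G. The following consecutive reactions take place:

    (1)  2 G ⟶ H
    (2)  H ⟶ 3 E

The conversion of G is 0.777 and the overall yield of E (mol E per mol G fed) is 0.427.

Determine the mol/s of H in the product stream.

Conversion of G: G consumed = 2ξ₁ = 0.777 × 508.1 → ξ₁ = 197.4 mol/s.
Yield of E: 3ξ₂ / 508.1 = 0.427 → ξ₂ = 72.32 mol/s.
Outlet amounts (n = n₀ + Σ ν·ξ):
  G: 508.1 − 2(197.4) = 113.3
  H: 0 + 1(197.4) − 1(72.32) = 125.1
  E: 0 + 3(72.32) = 217

125 mol/s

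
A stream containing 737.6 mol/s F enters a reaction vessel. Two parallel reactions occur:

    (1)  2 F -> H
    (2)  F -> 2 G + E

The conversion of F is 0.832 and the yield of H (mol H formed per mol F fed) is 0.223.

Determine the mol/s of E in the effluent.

Yield of H: 1ξ₁ / 737.6 = 0.223 → ξ₁ = 164.5 mol/s.
Conversion of F: 2ξ₁ + 1ξ₂ = 0.832 × 737.6 = 613.7 → ξ₂ = 284.7 mol/s.
Outlet amounts (n = n₀ + Σ ν·ξ):
  F: 737.6 − 2(164.5) − 1(284.7) = 123.9
  H: 0 + 1(164.5) = 164.5
  G: 0 + 2(284.7) = 569.4
  E: 0 + 1(284.7) = 284.7

285 mol/s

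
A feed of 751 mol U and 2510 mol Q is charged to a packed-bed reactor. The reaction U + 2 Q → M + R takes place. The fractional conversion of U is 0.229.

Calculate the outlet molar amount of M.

172 mol

U reacted = 0.229 × 751 = 172 mol; ν_U = −1, so ξ = 172/1 = 172 mol.
Outlet amounts (n = n₀ + ν ξ):
  U: 751 − 1(172) = 579
  Q: 2510 − 2(172) = 2166
  M: 0 + 1(172) = 172
  R: 0 + 1(172) = 172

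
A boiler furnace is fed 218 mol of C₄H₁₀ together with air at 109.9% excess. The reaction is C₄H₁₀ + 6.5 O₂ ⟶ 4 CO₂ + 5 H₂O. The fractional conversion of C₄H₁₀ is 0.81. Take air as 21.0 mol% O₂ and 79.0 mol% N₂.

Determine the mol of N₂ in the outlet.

11200 mol

Stoichiometric O₂ = 6.5 × 218 = 1417 mol; O₂ fed = 1417 × 2.099 = 2974 mol.
N₂ fed = 2974 × 79/21 = 11190 mol.
Fuel reacted = 0.81 × 218 → ξ = 176.6 mol.
Outlet (n = n₀ + ν ξ):
  C₄H₁₀: 218 − 1(176.6) = 41.42
  O₂: 2974 − 6.5(176.6) = 1827
  N₂: 11190 (inert)
  CO₂: 0 + 4(176.6) = 706.3
  H₂O: 0 + 5(176.6) = 882.9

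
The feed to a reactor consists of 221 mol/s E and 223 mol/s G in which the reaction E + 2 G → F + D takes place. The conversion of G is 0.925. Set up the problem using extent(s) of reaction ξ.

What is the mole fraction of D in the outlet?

G reacted = 0.925 × 223 = 206.3 mol/s; ν_G = −2, so ξ = 206.3/2 = 103.1 mol/s.
Outlet amounts (n = n₀ + ν ξ):
  E: 221 − 1(103.1) = 117.9
  G: 223 − 2(103.1) = 16.72
  F: 0 + 1(103.1) = 103.1
  D: 0 + 1(103.1) = 103.1
Total out = 340.9 mol/s; y_D = 103.1 / 340.9 = 0.3026.

0.303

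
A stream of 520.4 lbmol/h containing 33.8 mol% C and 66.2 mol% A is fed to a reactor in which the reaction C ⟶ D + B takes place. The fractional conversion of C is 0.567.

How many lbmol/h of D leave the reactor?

99.7 lbmol/h

C reacted = 0.567 × 175.9 = 99.73 lbmol/h; ν_C = −1, so ξ = 99.73/1 = 99.73 lbmol/h.
Outlet amounts (n = n₀ + ν ξ):
  C: 175.9 − 1(99.73) = 76.16
  D: 0 + 1(99.73) = 99.73
  B: 0 + 1(99.73) = 99.73
  A: 344.5 (inert)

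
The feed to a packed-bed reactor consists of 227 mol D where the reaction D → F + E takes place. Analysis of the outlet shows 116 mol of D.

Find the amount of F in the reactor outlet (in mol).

For D: n = n₀ − 1ξ → 116 = 227 − 1ξ, giving ξ = 111 mol.
Outlet amounts (n = n₀ + ν ξ):
  D: 227 − 1(111) = 116
  F: 0 + 1(111) = 111
  E: 0 + 1(111) = 111

111 mol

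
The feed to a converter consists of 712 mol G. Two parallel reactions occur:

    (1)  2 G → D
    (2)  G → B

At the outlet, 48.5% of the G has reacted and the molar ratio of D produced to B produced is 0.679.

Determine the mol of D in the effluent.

Conversion of G: G consumed = 0.485 × 712 = 345.3 mol = 2ξ₁ + 1ξ₂.
Selectivity: 1ξ₁ / (1ξ₂) = 0.679 → ξ₁ = 0.679 ξ₂.
Substitute: (2·0.679 + 1) ξ₂ = 345.3 → ξ₂ = 146.4 mol, ξ₁ = 99.44 mol.
Outlet amounts (n = n₀ + Σ ν·ξ):
  G: 712 − 2(99.44) − 1(146.4) = 366.7
  D: 0 + 1(99.44) = 99.44
  B: 0 + 1(146.4) = 146.4

99.4 mol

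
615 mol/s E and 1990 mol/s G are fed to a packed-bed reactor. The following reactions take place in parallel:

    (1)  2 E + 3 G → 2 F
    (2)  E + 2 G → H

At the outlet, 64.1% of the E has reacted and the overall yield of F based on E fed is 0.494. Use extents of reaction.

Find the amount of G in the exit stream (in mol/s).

1350 mol/s

Yield of F: 2ξ₁ / 615 = 0.494 → ξ₁ = 151.9 mol/s.
Conversion of E: 2ξ₁ + 1ξ₂ = 0.641 × 615 = 394.2 → ξ₂ = 90.41 mol/s.
Outlet amounts (n = n₀ + Σ ν·ξ):
  E: 615 − 2(151.9) − 1(90.41) = 220.8
  G: 1990 − 3(151.9) − 2(90.41) = 1353
  F: 0 + 2(151.9) = 303.8
  H: 0 + 1(90.41) = 90.41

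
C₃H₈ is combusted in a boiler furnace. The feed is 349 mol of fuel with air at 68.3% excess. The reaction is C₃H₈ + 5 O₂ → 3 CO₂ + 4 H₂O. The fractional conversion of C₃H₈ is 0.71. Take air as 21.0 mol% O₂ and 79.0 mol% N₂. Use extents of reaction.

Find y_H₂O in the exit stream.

Stoichiometric O₂ = 5 × 349 = 1745 mol; O₂ fed = 1745 × 1.683 = 2937 mol.
N₂ fed = 2937 × 79/21 = 11050 mol.
Fuel reacted = 0.71 × 349 → ξ = 247.8 mol.
Outlet (n = n₀ + ν ξ):
  C₃H₈: 349 − 1(247.8) = 101.2
  O₂: 2937 − 5(247.8) = 1698
  N₂: 11050 (inert)
  CO₂: 0 + 3(247.8) = 743.4
  H₂O: 0 + 4(247.8) = 991.2
Total out = 14580 mol; y_H₂O = 991.2 / 14580 = 0.06797.

0.068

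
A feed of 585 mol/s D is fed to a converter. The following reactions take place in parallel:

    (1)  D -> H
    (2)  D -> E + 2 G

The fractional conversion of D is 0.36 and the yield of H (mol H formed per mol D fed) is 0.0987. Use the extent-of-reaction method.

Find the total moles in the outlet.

891 mol/s

Yield of H: 1ξ₁ / 585 = 0.0987 → ξ₁ = 57.74 mol/s.
Conversion of D: 1ξ₁ + 1ξ₂ = 0.36 × 585 = 210.6 → ξ₂ = 152.9 mol/s.
Outlet amounts (n = n₀ + Σ ν·ξ):
  D: 585 − 1(57.74) − 1(152.9) = 374.4
  H: 0 + 1(57.74) = 57.74
  E: 0 + 1(152.9) = 152.9
  G: 0 + 2(152.9) = 305.7
Total out = 374.4 + 57.74 + 152.9 + 305.7 = 890.7 mol/s.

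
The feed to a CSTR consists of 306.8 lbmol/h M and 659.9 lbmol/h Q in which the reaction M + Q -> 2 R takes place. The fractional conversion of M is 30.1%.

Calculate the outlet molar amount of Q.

M reacted = 0.301 × 306.8 = 92.35 lbmol/h; ν_M = −1, so ξ = 92.35/1 = 92.35 lbmol/h.
Outlet amounts (n = n₀ + ν ξ):
  M: 306.8 − 1(92.35) = 214.5
  Q: 659.9 − 1(92.35) = 567.6
  R: 0 + 2(92.35) = 184.7

568 lbmol/h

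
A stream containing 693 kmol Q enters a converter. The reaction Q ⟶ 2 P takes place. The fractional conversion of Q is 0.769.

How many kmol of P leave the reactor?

Q reacted = 0.769 × 693 = 532.9 kmol; ν_Q = −1, so ξ = 532.9/1 = 532.9 kmol.
Outlet amounts (n = n₀ + ν ξ):
  Q: 693 − 1(532.9) = 160.1
  P: 0 + 2(532.9) = 1066

1070 kmol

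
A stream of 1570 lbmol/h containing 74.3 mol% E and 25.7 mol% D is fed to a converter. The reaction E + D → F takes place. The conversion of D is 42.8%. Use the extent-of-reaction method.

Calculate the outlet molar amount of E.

994 lbmol/h

D reacted = 0.428 × 403.5 = 172.7 lbmol/h; ν_D = −1, so ξ = 172.7/1 = 172.7 lbmol/h.
Outlet amounts (n = n₀ + ν ξ):
  E: 1167 − 1(172.7) = 993.8
  D: 403.5 − 1(172.7) = 230.8
  F: 0 + 1(172.7) = 172.7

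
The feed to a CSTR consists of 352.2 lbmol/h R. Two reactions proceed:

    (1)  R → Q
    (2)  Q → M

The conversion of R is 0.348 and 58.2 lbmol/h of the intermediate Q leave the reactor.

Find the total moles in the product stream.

Conversion of R: R consumed = 1ξ₁ = 0.348 × 352.2 → ξ₁ = 122.6 lbmol/h.
Q balance: n_Q = 0 + 1ξ₁ − 1ξ₂ = 58.2 → ξ₂ = (1·122.6 − 58.2)/1 = 64.37 lbmol/h.
Outlet amounts (n = n₀ + Σ ν·ξ):
  R: 352.2 − 1(122.6) = 229.6
  Q: 0 + 1(122.6) − 1(64.37) = 58.2
  M: 0 + 1(64.37) = 64.37
Total out = 229.6 + 58.2 + 64.37 = 352.2 lbmol/h.

352 lbmol/h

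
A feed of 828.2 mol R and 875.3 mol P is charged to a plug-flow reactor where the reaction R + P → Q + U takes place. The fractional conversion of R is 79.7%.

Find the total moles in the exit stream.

R reacted = 0.797 × 828.2 = 660.1 mol; ν_R = −1, so ξ = 660.1/1 = 660.1 mol.
Outlet amounts (n = n₀ + ν ξ):
  R: 828.2 − 1(660.1) = 168.1
  P: 875.3 − 1(660.1) = 215.2
  Q: 0 + 1(660.1) = 660.1
  U: 0 + 1(660.1) = 660.1
Total out = 168.1 + 215.2 + 660.1 + 660.1 = 1704 mol.

1700 mol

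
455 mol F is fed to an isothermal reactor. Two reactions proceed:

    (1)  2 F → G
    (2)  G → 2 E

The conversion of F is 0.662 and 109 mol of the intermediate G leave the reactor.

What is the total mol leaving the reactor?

346 mol

Conversion of F: F consumed = 2ξ₁ = 0.662 × 455 → ξ₁ = 150.6 mol.
G balance: n_G = 0 + 1ξ₁ − 1ξ₂ = 109 → ξ₂ = (1·150.6 − 109)/1 = 41.61 mol.
Outlet amounts (n = n₀ + Σ ν·ξ):
  F: 455 − 2(150.6) = 153.8
  G: 0 + 1(150.6) − 1(41.61) = 109
  E: 0 + 2(41.61) = 83.21
Total out = 153.8 + 109 + 83.21 = 346 mol.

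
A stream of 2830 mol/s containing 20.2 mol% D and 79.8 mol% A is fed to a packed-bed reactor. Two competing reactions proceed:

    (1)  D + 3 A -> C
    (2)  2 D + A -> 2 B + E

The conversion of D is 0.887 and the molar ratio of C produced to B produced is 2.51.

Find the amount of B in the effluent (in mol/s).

144 mol/s

Conversion of D: D consumed = 0.887 × 571.7 = 507.1 mol/s = 1ξ₁ + 2ξ₂.
Selectivity: 1ξ₁ / (2ξ₂) = 2.51 → ξ₁ = 5.02 ξ₂.
Substitute: (1·5.02 + 2) ξ₂ = 507.1 → ξ₂ = 72.23 mol/s, ξ₁ = 362.6 mol/s.
Outlet amounts (n = n₀ + Σ ν·ξ):
  D: 571.7 − 1(362.6) − 2(72.23) = 64.6
  A: 2258 − 3(362.6) − 1(72.23) = 1098
  C: 0 + 1(362.6) = 362.6
  B: 0 + 2(72.23) = 144.5
  E: 0 + 1(72.23) = 72.23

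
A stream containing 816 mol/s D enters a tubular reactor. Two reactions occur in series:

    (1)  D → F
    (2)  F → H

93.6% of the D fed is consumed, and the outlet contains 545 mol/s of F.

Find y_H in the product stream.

0.268

Conversion of D: D consumed = 1ξ₁ = 0.936 × 816 → ξ₁ = 763.8 mol/s.
F balance: n_F = 0 + 1ξ₁ − 1ξ₂ = 545 → ξ₂ = (1·763.8 − 545)/1 = 218.8 mol/s.
Outlet amounts (n = n₀ + Σ ν·ξ):
  D: 816 − 1(763.8) = 52.22
  F: 0 + 1(763.8) − 1(218.8) = 545
  H: 0 + 1(218.8) = 218.8
Total out = 816 mol/s; y_H = 218.8 / 816 = 0.2681.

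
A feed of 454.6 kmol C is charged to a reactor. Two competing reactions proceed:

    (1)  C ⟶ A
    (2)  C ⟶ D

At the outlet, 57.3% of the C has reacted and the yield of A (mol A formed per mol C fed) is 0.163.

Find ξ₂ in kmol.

ξ₂ = 186 kmol

Yield of A: 1ξ₁ / 454.6 = 0.163 → ξ₁ = 74.1 kmol.
Conversion of C: 1ξ₁ + 1ξ₂ = 0.573 × 454.6 = 260.5 → ξ₂ = 186.4 kmol.
Outlet amounts (n = n₀ + Σ ν·ξ):
  C: 454.6 − 1(74.1) − 1(186.4) = 194.1
  A: 0 + 1(74.1) = 74.1
  D: 0 + 1(186.4) = 186.4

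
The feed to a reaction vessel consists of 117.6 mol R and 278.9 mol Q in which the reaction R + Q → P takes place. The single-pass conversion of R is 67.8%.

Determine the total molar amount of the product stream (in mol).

317 mol

R reacted = 0.678 × 117.6 = 79.73 mol; ν_R = −1, so ξ = 79.73/1 = 79.73 mol.
Outlet amounts (n = n₀ + ν ξ):
  R: 117.6 − 1(79.73) = 37.87
  Q: 278.9 − 1(79.73) = 199.2
  P: 0 + 1(79.73) = 79.73
Total out = 37.87 + 199.2 + 79.73 = 316.8 mol.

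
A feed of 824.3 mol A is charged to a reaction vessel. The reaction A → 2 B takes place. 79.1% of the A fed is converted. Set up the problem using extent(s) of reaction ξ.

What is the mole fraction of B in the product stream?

0.883

A reacted = 0.791 × 824.3 = 652 mol; ν_A = −1, so ξ = 652/1 = 652 mol.
Outlet amounts (n = n₀ + ν ξ):
  A: 824.3 − 1(652) = 172.3
  B: 0 + 2(652) = 1304
Total out = 1476 mol; y_B = 1304 / 1476 = 0.8833.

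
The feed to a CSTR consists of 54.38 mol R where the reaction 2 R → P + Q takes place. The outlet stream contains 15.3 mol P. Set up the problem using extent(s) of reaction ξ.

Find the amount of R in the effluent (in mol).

For P: n = n₀ + 1ξ → 15.3 = 0 + 1ξ, giving ξ = 15.3 mol.
Outlet amounts (n = n₀ + ν ξ):
  R: 54.38 − 2(15.3) = 23.78
  P: 0 + 1(15.3) = 15.3
  Q: 0 + 1(15.3) = 15.3

23.8 mol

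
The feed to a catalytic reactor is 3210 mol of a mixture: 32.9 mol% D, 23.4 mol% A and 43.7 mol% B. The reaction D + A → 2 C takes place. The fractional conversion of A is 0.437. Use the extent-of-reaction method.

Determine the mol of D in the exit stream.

A reacted = 0.437 × 751.1 = 328.2 mol; ν_A = −1, so ξ = 328.2/1 = 328.2 mol.
Outlet amounts (n = n₀ + ν ξ):
  D: 1056 − 1(328.2) = 727.8
  A: 751.1 − 1(328.2) = 422.9
  C: 0 + 2(328.2) = 656.5
  B: 1403 (inert)

728 mol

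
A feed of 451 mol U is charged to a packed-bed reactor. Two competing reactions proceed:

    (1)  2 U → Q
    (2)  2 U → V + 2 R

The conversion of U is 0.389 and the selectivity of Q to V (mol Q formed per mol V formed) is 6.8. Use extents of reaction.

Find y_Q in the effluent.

Conversion of U: U consumed = 0.389 × 451 = 175.4 mol = 2ξ₁ + 2ξ₂.
Selectivity: 1ξ₁ / (1ξ₂) = 6.8 → ξ₁ = 6.8 ξ₂.
Substitute: (2·6.8 + 2) ξ₂ = 175.4 → ξ₂ = 11.25 mol, ξ₁ = 76.47 mol.
Outlet amounts (n = n₀ + Σ ν·ξ):
  U: 451 − 2(76.47) − 2(11.25) = 275.6
  Q: 0 + 1(76.47) = 76.47
  V: 0 + 1(11.25) = 11.25
  R: 0 + 2(11.25) = 22.49
Total out = 385.8 mol; y_Q = 76.47 / 385.8 = 0.1982.

0.198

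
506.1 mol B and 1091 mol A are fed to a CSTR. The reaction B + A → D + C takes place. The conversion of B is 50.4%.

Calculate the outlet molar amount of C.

B reacted = 0.504 × 506.1 = 255.1 mol; ν_B = −1, so ξ = 255.1/1 = 255.1 mol.
Outlet amounts (n = n₀ + ν ξ):
  B: 506.1 − 1(255.1) = 251
  A: 1091 − 1(255.1) = 835.9
  D: 0 + 1(255.1) = 255.1
  C: 0 + 1(255.1) = 255.1

255 mol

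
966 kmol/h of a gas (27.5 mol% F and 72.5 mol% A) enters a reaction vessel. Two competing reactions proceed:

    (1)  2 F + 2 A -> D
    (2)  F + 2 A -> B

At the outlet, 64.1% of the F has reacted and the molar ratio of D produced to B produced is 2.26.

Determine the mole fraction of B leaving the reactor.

0.0444

Conversion of F: F consumed = 0.641 × 265.6 = 170.3 kmol/h = 2ξ₁ + 1ξ₂.
Selectivity: 1ξ₁ / (1ξ₂) = 2.26 → ξ₁ = 2.26 ξ₂.
Substitute: (2·2.26 + 1) ξ₂ = 170.3 → ξ₂ = 30.85 kmol/h, ξ₁ = 69.72 kmol/h.
Outlet amounts (n = n₀ + Σ ν·ξ):
  F: 265.6 − 2(69.72) − 1(30.85) = 95.37
  A: 700.4 − 2(69.72) − 2(30.85) = 499.2
  D: 0 + 1(69.72) = 69.72
  B: 0 + 1(30.85) = 30.85
Total out = 695.2 kmol/h; y_B = 30.85 / 695.2 = 0.04438.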